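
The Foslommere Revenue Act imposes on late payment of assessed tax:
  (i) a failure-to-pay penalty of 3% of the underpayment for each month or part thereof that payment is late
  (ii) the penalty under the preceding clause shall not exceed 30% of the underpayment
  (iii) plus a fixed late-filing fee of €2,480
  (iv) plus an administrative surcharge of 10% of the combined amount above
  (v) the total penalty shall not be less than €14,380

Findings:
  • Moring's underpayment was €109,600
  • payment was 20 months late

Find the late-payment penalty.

€38,896

Accrued rate: 3% × 20 = 60%, capped at 30% → 30%
Failure-to-pay penalty: 30% of €109,600 = €32,880
Penalty before surcharge: €32,880 + €2,480 = €35,360
Administrative surcharge: 10% of €35,360 = €3,536
Total penalty: €35,360 + €3,536 = €38,896
Minimum €14,380: €38,896 meets the minimum, no increase.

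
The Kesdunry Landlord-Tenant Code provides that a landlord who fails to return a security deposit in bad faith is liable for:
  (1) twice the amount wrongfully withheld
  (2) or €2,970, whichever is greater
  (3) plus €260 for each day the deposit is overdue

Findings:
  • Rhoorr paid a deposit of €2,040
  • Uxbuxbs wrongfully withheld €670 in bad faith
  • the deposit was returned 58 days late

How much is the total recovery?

Doubled: 2 × €670 = €1,340
Minimum €2,970: €1,340 is below the minimum → €2,970
Late-return penalty: 58 × €260 = €15,080
Damages plus late penalty: €2,970 + €15,080 = €18,050

€18,050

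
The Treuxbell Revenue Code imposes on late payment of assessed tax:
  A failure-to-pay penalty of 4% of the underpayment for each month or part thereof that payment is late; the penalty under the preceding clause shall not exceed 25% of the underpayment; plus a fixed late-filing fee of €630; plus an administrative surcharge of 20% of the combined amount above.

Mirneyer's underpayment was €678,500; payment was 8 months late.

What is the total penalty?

Accrued rate: 4% × 8 = 32%, capped at 25% → 25%
Failure-to-pay penalty: 25% of €678,500 = €169,625
Penalty before surcharge: €169,625 + €630 = €170,255
Administrative surcharge: 20% of €170,255 = €34,051
Total penalty: €170,255 + €34,051 = €204,306

Penalty: €204,306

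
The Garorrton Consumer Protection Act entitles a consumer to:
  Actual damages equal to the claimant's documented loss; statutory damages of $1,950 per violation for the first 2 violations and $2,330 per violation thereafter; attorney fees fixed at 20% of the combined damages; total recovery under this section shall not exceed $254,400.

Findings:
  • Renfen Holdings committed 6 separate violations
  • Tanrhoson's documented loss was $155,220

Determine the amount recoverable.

First 2 violations: 2 × $1,950 = $3,900
Remaining violations: (6 − 2) × $2,330 = $9,320
Statutory damages: $3,900 + $9,320 = $13,220
Combined damages: $155,220 + $13,220 = $168,440
Attorney fees: 20% of $168,440 = $33,688
Total before cap: $168,440 + $33,688 = $202,128
Cap at $254,400: $202,128 is within the cap, no reduction.

$202,128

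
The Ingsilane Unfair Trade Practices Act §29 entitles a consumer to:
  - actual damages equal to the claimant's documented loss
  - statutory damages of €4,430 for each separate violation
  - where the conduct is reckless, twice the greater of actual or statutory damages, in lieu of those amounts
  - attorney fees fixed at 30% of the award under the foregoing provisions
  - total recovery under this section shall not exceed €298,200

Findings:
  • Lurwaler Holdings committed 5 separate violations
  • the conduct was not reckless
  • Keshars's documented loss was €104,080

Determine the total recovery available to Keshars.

Statutory damages: 5 × €4,430 = €22,150
Conduct not reckless: the in-lieu enhancement does not apply.
Actual plus statutory damages: €104,080 + €22,150 = €126,230
Attorney fees: 30% of €126,230 = €37,869
Total before cap: €126,230 + €37,869 = €164,099
Cap at €298,200: €164,099 is within the cap, no reduction.

€164,099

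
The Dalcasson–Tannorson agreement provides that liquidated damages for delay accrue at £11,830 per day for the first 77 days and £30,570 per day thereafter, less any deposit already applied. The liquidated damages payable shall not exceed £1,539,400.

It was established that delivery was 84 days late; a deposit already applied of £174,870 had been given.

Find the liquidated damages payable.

First 77 days: 77 × £11,830 = £910,910
Remaining days: (84 − 77) × £30,570 = £213,990
Accrued per-day damages: £910,910 + £213,990 = £1,124,900
Less deposit already applied: £1,124,900 − £174,870 = £950,030
Cap at £1,539,400: £950,030 is within the cap, no reduction.

£950,030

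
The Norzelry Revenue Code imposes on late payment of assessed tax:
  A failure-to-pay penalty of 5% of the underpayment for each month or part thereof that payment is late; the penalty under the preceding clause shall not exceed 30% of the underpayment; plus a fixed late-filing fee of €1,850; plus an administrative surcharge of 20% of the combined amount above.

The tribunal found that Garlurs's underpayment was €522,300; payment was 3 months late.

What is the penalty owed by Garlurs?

Accrued rate: 5% × 3 = 15%, capped at 30% → 15%
Failure-to-pay penalty: 15% of €522,300 = €78,345
Penalty before surcharge: €78,345 + €1,850 = €80,195
Administrative surcharge: 20% of €80,195 = €16,039
Total penalty: €80,195 + €16,039 = €96,234

€96,234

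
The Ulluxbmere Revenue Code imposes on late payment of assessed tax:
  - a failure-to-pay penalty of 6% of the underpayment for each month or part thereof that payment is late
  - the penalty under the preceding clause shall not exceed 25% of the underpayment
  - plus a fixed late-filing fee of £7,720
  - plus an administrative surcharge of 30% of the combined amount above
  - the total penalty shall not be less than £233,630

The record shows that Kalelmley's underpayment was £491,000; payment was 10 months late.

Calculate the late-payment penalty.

Accrued rate: 6% × 10 = 60%, capped at 25% → 25%
Failure-to-pay penalty: 25% of £491,000 = £122,750
Penalty before surcharge: £122,750 + £7,720 = £130,470
Administrative surcharge: 30% of £130,470 = £39,141
Total penalty: £130,470 + £39,141 = £169,611
Minimum £233,630: £169,611 is below the minimum → £233,630

£233,630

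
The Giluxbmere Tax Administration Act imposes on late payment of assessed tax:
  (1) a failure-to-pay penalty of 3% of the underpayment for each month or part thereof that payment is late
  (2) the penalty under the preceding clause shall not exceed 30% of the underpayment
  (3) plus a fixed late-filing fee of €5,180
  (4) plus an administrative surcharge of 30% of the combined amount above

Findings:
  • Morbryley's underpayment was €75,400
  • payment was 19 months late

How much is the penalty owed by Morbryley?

€36,140

Accrued rate: 3% × 19 = 57%, capped at 30% → 30%
Failure-to-pay penalty: 30% of €75,400 = €22,620
Penalty before surcharge: €22,620 + €5,180 = €27,800
Administrative surcharge: 30% of €27,800 = €8,340
Total penalty: €27,800 + €8,340 = €36,140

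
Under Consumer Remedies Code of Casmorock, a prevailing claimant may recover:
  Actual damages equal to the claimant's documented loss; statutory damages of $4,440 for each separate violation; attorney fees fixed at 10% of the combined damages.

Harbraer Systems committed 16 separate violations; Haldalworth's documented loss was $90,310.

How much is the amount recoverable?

$177,485

Statutory damages: 16 × $4,440 = $71,040
Combined damages: $90,310 + $71,040 = $161,350
Attorney fees: 10% of $161,350 = $16,135
Total recovery: $161,350 + $16,135 = $177,485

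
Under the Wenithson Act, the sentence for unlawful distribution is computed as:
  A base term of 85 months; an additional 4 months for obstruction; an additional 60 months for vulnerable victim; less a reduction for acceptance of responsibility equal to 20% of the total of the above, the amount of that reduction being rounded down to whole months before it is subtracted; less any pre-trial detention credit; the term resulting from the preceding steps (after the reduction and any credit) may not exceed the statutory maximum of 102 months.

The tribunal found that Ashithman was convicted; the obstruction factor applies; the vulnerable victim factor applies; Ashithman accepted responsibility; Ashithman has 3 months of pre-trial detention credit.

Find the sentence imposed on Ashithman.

102 months

Obstruction enhancement: +4 months
Vulnerable victim enhancement: +60 months
Adjusted term: 85 months + 4 months + 60 months = 149 months
Acceptance of responsibility reduction: 20% of 149 months = 29 months (rounded down)
After reduction: 149 − 29 = 120 months
Less pre-trial detention credit: 120 months − 3 months = 117 months
Cap at 102 months: 117 months exceeds the cap → 102 months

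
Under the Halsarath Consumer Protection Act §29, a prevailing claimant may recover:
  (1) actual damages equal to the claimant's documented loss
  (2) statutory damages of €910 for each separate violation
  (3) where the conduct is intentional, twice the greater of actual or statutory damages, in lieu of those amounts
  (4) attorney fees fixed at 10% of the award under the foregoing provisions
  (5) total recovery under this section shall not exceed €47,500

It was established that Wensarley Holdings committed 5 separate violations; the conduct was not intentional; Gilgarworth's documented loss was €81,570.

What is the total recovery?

€47,500

Statutory damages: 5 × €910 = €4,550
Conduct not intentional: the in-lieu enhancement does not apply.
Actual plus statutory damages: €81,570 + €4,550 = €86,120
Attorney fees: 10% of €86,120 = €8,612
Total before cap: €86,120 + €8,612 = €94,732
Cap at €47,500: €94,732 exceeds the cap → €47,500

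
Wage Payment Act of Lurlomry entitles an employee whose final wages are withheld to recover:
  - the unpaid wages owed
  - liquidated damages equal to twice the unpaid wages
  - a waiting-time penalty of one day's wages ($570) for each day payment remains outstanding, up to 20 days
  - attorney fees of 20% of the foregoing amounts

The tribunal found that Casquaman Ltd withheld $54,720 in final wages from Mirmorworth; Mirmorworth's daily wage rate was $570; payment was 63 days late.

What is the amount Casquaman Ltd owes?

Total award: $210,672

Doubled: 2 × $54,720 = $109,440
Penalty days: min(63, 20) = 20
Waiting-time penalty: 20 × $570 = $11,400
Subtotal: $54,720 + $109,440 + $11,400 = $175,560
Attorney fees: 20% of $175,560 = $35,112
Total award: $175,560 + $35,112 = $210,672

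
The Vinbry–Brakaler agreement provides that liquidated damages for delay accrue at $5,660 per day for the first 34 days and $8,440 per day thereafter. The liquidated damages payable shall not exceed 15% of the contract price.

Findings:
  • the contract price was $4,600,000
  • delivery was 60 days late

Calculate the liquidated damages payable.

First 34 days: 34 × $5,660 = $192,440
Remaining days: (60 − 34) × $8,440 = $219,440
Accrued per-day damages: $192,440 + $219,440 = $411,880
Cap: 15% of $4,600,000 = $690,000
Cap at $690,000: $411,880 is within the cap, no reduction.

$411,880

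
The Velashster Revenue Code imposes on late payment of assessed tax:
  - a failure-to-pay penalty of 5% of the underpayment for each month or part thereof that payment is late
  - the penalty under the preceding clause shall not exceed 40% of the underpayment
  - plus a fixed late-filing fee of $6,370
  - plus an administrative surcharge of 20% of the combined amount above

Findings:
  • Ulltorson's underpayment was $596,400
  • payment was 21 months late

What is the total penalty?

Accrued rate: 5% × 21 = 105%, capped at 40% → 40%
Failure-to-pay penalty: 40% of $596,400 = $238,560
Penalty before surcharge: $238,560 + $6,370 = $244,930
Administrative surcharge: 20% of $244,930 = $48,986
Total penalty: $244,930 + $48,986 = $293,916

$293,916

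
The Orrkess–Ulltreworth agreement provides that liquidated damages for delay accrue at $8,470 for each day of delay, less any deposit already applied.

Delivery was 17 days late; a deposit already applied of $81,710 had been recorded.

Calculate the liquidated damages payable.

$62,280

Per-day damages: 17 × $8,470 = $143,990
Less deposit already applied: $143,990 − $81,710 = $62,280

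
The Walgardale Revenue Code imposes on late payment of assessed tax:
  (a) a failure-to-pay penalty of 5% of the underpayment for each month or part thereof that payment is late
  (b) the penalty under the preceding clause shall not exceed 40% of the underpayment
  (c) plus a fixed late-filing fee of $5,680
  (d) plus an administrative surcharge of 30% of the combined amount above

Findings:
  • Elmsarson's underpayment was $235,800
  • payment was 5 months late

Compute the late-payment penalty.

$84,019

Accrued rate: 5% × 5 = 25%, capped at 40% → 25%
Failure-to-pay penalty: 25% of $235,800 = $58,950
Penalty before surcharge: $58,950 + $5,680 = $64,630
Administrative surcharge: 30% of $64,630 = $19,389
Total penalty: $64,630 + $19,389 = $84,019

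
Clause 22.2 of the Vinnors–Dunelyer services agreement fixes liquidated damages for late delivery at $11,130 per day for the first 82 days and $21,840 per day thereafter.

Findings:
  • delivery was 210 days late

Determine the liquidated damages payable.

$3,708,180

First 82 days: 82 × $11,130 = $912,660
Remaining days: (210 − 82) × $21,840 = $2,795,520
Accrued per-day damages: $912,660 + $2,795,520 = $3,708,180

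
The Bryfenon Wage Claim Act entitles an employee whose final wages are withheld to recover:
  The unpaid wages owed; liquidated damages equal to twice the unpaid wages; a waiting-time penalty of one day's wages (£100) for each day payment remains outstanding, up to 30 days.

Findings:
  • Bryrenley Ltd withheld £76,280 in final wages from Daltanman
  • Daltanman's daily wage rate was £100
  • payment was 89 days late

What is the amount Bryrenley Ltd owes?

£231,840

Doubled: 2 × £76,280 = £152,560
Penalty days: min(89, 30) = 30
Waiting-time penalty: 30 × £100 = £3,000
Total award: £76,280 + £152,560 + £3,000 = £231,840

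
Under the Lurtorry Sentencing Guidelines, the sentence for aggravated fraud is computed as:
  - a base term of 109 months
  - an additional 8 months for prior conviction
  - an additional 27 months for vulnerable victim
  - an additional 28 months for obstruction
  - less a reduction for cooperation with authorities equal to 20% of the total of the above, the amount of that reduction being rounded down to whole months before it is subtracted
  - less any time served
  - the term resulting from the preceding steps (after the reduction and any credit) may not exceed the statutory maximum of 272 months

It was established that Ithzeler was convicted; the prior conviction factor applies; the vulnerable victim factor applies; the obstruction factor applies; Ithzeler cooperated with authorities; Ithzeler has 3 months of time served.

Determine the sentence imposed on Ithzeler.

Prior conviction enhancement: +8 months
Vulnerable victim enhancement: +27 months
Obstruction enhancement: +28 months
Adjusted term: 109 months + 8 months + 27 months + 28 months = 172 months
Cooperation with authorities reduction: 20% of 172 months = 34 months (rounded down)
After reduction: 172 − 34 = 138 months
Less time served: 138 months − 3 months = 135 months
Cap at 272 months: 135 months is within the cap, no reduction.

135 months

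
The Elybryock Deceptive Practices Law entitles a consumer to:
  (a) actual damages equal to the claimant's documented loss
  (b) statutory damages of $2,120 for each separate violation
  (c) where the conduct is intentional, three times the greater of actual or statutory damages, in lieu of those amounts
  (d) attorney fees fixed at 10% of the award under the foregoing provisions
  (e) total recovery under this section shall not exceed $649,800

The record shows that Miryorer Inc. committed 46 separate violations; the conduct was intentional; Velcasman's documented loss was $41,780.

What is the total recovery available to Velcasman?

Total recovery: $321,816

Statutory damages: 46 × $2,120 = $97,520
Greater of actual damages ($41,780) or statutory damages ($97,520): $97,520
Trebled: 3 × $97,520 = $292,560
Attorney fees: 10% of $292,560 = $29,256
Total before cap: $292,560 + $29,256 = $321,816
Cap at $649,800: $321,816 is within the cap, no reduction.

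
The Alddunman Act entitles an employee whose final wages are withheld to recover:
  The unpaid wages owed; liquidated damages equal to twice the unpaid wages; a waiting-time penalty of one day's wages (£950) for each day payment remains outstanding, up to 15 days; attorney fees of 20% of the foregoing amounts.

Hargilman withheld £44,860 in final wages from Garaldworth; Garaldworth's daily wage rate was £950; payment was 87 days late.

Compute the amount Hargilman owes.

£178,596

Doubled: 2 × £44,860 = £89,720
Penalty days: min(87, 15) = 15
Waiting-time penalty: 15 × £950 = £14,250
Subtotal: £44,860 + £89,720 + £14,250 = £148,830
Attorney fees: 20% of £148,830 = £29,766
Total award: £148,830 + £29,766 = £178,596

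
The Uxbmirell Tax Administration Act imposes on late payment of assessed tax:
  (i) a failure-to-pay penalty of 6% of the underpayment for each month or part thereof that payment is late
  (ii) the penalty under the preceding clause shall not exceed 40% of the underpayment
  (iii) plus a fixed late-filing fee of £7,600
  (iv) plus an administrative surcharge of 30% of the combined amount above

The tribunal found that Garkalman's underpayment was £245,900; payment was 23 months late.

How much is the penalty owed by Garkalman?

Accrued rate: 6% × 23 = 138%, capped at 40% → 40%
Failure-to-pay penalty: 40% of £245,900 = £98,360
Penalty before surcharge: £98,360 + £7,600 = £105,960
Administrative surcharge: 30% of £105,960 = £31,788
Total penalty: £105,960 + £31,788 = £137,748

£137,748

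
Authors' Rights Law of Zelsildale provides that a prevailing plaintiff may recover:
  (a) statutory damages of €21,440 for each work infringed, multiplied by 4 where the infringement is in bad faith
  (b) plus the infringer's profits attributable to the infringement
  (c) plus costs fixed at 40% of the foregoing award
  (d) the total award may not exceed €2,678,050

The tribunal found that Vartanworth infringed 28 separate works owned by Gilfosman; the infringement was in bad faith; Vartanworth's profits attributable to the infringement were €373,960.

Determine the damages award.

Statutory damages: 28 × €21,440 = €600,320
Multiplied by 4: 4 × €600,320 = €2,401,280
Combined award: €2,401,280 + €373,960 = €2,775,240
Costs: 40% of €2,775,240 = €1,110,096
Award plus costs: €2,775,240 + €1,110,096 = €3,885,336
Cap at €2,678,050: €3,885,336 exceeds the cap → €2,678,050

€2,678,050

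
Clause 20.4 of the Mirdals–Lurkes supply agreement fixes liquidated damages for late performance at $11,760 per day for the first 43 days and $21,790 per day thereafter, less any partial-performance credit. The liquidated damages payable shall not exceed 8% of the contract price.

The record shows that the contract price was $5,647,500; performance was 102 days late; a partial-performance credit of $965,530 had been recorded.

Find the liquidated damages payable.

First 43 days: 43 × $11,760 = $505,680
Remaining days: (102 − 43) × $21,790 = $1,285,610
Accrued per-day damages: $505,680 + $1,285,610 = $1,791,290
Less partial-performance credit: $1,791,290 − $965,530 = $825,760
Cap: 8% of $5,647,500 = $451,800
Cap at $451,800: $825,760 exceeds the cap → $451,800

$451,800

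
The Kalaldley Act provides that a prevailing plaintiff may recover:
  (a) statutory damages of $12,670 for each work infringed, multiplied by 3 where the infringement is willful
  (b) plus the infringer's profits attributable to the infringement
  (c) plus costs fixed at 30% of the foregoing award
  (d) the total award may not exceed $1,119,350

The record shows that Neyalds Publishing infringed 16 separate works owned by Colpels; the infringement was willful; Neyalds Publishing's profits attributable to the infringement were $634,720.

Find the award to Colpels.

$1,119,350

Statutory damages: 16 × $12,670 = $202,720
Trebled: 3 × $202,720 = $608,160
Combined award: $608,160 + $634,720 = $1,242,880
Costs: 30% of $1,242,880 = $372,864
Award plus costs: $1,242,880 + $372,864 = $1,615,744
Cap at $1,119,350: $1,615,744 exceeds the cap → $1,119,350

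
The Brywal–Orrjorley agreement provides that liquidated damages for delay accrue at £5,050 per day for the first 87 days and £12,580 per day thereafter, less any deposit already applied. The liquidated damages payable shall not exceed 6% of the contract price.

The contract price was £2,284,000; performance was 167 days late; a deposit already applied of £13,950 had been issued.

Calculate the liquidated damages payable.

£137,040

First 87 days: 87 × £5,050 = £439,350
Remaining days: (167 − 87) × £12,580 = £1,006,400
Accrued per-day damages: £439,350 + £1,006,400 = £1,445,750
Less deposit already applied: £1,445,750 − £13,950 = £1,431,800
Cap: 6% of £2,284,000 = £137,040
Cap at £137,040: £1,431,800 exceeds the cap → £137,040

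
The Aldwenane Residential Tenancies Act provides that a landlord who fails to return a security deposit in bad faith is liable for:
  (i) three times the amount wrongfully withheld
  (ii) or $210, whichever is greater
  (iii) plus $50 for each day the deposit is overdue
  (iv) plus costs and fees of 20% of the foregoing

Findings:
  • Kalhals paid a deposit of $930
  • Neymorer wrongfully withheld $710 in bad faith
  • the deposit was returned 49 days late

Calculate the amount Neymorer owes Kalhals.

Recovery: $5,496

Trebled: 3 × $710 = $2,130
Minimum $210: $2,130 meets the minimum, no increase.
Late-return penalty: 49 × $50 = $2,450
Damages plus late penalty: $2,130 + $2,450 = $4,580
Costs and fees: 20% of $4,580 = $916
Total recovery: $4,580 + $916 = $5,496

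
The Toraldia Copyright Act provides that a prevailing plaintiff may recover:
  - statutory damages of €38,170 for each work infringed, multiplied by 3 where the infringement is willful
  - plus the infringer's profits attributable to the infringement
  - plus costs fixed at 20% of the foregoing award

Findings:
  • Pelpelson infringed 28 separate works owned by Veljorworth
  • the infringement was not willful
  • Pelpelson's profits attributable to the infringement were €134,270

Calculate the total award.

Statutory damages: 28 × €38,170 = €1,068,760
Infringement not willful: no ×3 enhancement.
Combined award: €1,068,760 + €134,270 = €1,203,030
Costs: 20% of €1,203,030 = €240,606
Award plus costs: €1,203,030 + €240,606 = €1,443,636

€1,443,636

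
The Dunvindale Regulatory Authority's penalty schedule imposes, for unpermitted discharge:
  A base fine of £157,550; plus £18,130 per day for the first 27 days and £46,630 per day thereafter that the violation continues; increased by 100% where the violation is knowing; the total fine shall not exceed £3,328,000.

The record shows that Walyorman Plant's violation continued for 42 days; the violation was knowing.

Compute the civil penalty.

First 27 days: 27 × £18,130 = £489,510
Remaining days: (42 − 27) × £46,630 = £699,450
Per-day component: £489,510 + £699,450 = £1,188,960
Base plus per-day: £157,550 + £1,188,960 = £1,346,510
Enhancement: 100% of £1,346,510 = £1,346,510
Enhanced fine: £1,346,510 + £1,346,510 = £2,693,020
Cap at £3,328,000: £2,693,020 is within the cap, no reduction.

£2,693,020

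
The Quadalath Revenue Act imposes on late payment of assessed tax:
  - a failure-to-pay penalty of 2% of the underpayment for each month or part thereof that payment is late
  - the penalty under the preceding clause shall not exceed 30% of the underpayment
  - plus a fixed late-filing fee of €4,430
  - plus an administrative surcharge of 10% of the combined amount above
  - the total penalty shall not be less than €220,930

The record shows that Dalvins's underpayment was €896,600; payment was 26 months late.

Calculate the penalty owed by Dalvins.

Accrued rate: 2% × 26 = 52%, capped at 30% → 30%
Failure-to-pay penalty: 30% of €896,600 = €268,980
Penalty before surcharge: €268,980 + €4,430 = €273,410
Administrative surcharge: 10% of €273,410 = €27,341
Total penalty: €273,410 + €27,341 = €300,751
Minimum €220,930: €300,751 meets the minimum, no increase.

Penalty: €300,751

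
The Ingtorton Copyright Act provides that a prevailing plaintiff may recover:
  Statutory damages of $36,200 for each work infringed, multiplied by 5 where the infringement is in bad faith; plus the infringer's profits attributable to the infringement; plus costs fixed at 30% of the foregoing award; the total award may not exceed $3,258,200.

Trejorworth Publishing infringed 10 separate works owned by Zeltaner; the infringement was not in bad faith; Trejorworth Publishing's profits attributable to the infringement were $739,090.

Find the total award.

$1,431,417

Statutory damages: 10 × $36,200 = $362,000
Infringement not in bad faith: no ×5 enhancement.
Combined award: $362,000 + $739,090 = $1,101,090
Costs: 30% of $1,101,090 = $330,327
Award plus costs: $1,101,090 + $330,327 = $1,431,417
Cap at $3,258,200: $1,431,417 is within the cap, no reduction.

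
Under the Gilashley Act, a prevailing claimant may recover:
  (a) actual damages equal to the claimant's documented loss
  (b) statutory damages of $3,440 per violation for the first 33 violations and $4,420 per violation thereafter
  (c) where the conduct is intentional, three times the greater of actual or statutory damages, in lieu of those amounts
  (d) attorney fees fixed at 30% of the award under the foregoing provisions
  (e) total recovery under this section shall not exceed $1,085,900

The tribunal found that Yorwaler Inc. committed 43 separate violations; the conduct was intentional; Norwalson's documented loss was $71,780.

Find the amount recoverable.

$615,108

First 33 violations: 33 × $3,440 = $113,520
Remaining violations: (43 − 33) × $4,420 = $44,200
Statutory damages: $113,520 + $44,200 = $157,720
Greater of actual damages ($71,780) or statutory damages ($157,720): $157,720
Trebled: 3 × $157,720 = $473,160
Attorney fees: 30% of $473,160 = $141,948
Total before cap: $473,160 + $141,948 = $615,108
Cap at $1,085,900: $615,108 is within the cap, no reduction.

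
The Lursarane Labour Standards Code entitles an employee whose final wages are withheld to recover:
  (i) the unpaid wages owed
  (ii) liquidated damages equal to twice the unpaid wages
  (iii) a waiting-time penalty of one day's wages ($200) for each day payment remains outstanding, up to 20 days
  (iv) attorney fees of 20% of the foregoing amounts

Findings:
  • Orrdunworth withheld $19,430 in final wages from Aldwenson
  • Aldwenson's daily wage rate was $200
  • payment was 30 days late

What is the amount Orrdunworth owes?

$74,748

Doubled: 2 × $19,430 = $38,860
Penalty days: min(30, 20) = 20
Waiting-time penalty: 20 × $200 = $4,000
Subtotal: $19,430 + $38,860 + $4,000 = $62,290
Attorney fees: 20% of $62,290 = $12,458
Total award: $62,290 + $12,458 = $74,748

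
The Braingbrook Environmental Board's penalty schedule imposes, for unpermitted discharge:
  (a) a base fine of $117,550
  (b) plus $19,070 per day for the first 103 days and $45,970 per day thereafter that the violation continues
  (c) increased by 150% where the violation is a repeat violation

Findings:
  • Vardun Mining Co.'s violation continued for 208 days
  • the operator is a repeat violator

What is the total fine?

First 103 days: 103 × $19,070 = $1,964,210
Remaining days: (208 − 103) × $45,970 = $4,826,850
Per-day component: $1,964,210 + $4,826,850 = $6,791,060
Base plus per-day: $117,550 + $6,791,060 = $6,908,610
Enhancement: 150% of $6,908,610 = $10,362,915
Enhanced fine: $6,908,610 + $10,362,915 = $17,271,525

$17,271,525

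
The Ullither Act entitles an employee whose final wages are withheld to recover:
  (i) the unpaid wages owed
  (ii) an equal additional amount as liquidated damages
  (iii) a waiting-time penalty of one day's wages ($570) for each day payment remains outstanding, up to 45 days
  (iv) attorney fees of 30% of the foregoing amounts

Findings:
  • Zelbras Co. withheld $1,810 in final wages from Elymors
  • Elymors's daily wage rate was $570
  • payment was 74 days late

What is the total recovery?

$38,051

Liquidated damages (equal amount): $1,810
Penalty days: min(74, 45) = 45
Waiting-time penalty: 45 × $570 = $25,650
Subtotal: $1,810 + $1,810 + $25,650 = $29,270
Attorney fees: 30% of $29,270 = $8,781
Total award: $29,270 + $8,781 = $38,051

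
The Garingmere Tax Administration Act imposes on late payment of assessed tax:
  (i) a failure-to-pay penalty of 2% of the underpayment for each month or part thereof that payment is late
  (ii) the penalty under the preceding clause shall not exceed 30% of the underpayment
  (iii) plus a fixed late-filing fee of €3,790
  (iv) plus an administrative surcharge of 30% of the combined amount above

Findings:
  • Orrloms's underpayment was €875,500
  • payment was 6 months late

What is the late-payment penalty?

€141,505

Accrued rate: 2% × 6 = 12%, capped at 30% → 12%
Failure-to-pay penalty: 12% of €875,500 = €105,060
Penalty before surcharge: €105,060 + €3,790 = €108,850
Administrative surcharge: 30% of €108,850 = €32,655
Total penalty: €108,850 + €32,655 = €141,505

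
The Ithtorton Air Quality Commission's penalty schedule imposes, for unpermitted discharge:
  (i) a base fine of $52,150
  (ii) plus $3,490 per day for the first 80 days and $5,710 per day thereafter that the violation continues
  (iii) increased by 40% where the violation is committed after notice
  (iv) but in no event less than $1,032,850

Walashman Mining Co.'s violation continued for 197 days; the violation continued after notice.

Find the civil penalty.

First 80 days: 80 × $3,490 = $279,200
Remaining days: (197 − 80) × $5,710 = $668,070
Per-day component: $279,200 + $668,070 = $947,270
Base plus per-day: $52,150 + $947,270 = $999,420
Enhancement: 40% of $999,420 = $399,768
Enhanced fine: $999,420 + $399,768 = $1,399,188
Minimum $1,032,850: $1,399,188 meets the minimum, no increase.

$1,399,188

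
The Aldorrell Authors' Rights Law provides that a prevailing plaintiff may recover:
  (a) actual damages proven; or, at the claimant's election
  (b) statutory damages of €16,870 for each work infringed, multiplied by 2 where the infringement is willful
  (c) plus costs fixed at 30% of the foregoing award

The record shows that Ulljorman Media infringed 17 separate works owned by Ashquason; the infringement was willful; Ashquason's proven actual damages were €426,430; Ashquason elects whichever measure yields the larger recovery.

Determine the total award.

Statutory damages: 17 × €16,870 = €286,790
Doubled: 2 × €286,790 = €573,580
Greater of actual damages (€426,430) or enhanced statutory damages (€573,580): €573,580
Costs: 30% of €573,580 = €172,074
Award plus costs: €573,580 + €172,074 = €745,654

Award: €745,654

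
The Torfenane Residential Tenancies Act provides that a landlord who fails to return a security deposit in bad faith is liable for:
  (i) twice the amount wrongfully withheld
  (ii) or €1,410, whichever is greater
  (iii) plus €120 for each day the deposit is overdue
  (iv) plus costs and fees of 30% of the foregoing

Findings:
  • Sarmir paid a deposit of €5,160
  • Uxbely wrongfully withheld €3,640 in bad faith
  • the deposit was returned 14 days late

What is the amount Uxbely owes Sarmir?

Doubled: 2 × €3,640 = €7,280
Minimum €1,410: €7,280 meets the minimum, no increase.
Late-return penalty: 14 × €120 = €1,680
Damages plus late penalty: €7,280 + €1,680 = €8,960
Costs and fees: 30% of €8,960 = €2,688
Total recovery: €8,960 + €2,688 = €11,648

€11,648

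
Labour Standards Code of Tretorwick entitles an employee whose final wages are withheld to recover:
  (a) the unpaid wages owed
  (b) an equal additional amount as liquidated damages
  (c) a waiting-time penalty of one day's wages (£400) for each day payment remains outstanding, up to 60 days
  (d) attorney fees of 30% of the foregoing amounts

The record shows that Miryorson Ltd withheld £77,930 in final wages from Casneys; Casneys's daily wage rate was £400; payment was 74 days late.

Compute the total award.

£233,818

Liquidated damages (equal amount): £77,930
Penalty days: min(74, 60) = 60
Waiting-time penalty: 60 × £400 = £24,000
Subtotal: £77,930 + £77,930 + £24,000 = £179,860
Attorney fees: 30% of £179,860 = £53,958
Total award: £179,860 + £53,958 = £233,818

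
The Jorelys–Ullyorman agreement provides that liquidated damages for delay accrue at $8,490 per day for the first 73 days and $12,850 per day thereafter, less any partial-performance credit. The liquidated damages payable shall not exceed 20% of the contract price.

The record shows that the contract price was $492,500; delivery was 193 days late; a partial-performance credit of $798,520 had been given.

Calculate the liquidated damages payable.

First 73 days: 73 × $8,490 = $619,770
Remaining days: (193 − 73) × $12,850 = $1,542,000
Accrued per-day damages: $619,770 + $1,542,000 = $2,161,770
Less partial-performance credit: $2,161,770 − $798,520 = $1,363,250
Cap: 20% of $492,500 = $98,500
Cap at $98,500: $1,363,250 exceeds the cap → $98,500

$98,500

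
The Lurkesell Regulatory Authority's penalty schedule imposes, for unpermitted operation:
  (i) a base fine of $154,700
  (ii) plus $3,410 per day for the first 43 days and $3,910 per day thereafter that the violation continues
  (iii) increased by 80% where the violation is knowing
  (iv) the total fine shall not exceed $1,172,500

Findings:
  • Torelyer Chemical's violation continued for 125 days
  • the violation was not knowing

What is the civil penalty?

$621,950

First 43 days: 43 × $3,410 = $146,630
Remaining days: (125 − 43) × $3,910 = $320,620
Per-day component: $146,630 + $320,620 = $467,250
Base plus per-day: $154,700 + $467,250 = $621,950
The violation was not knowing: no 80% increase.
Cap at $1,172,500: $621,950 is within the cap, no reduction.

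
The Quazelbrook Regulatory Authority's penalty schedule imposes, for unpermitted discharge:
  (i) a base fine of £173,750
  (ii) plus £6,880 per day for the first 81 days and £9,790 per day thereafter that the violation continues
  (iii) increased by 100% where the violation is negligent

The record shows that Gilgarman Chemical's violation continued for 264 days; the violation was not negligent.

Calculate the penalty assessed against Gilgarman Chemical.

£2,522,600

First 81 days: 81 × £6,880 = £557,280
Remaining days: (264 − 81) × £9,790 = £1,791,570
Per-day component: £557,280 + £1,791,570 = £2,348,850
Base plus per-day: £173,750 + £2,348,850 = £2,522,600
The violation was not negligent: no 100% increase.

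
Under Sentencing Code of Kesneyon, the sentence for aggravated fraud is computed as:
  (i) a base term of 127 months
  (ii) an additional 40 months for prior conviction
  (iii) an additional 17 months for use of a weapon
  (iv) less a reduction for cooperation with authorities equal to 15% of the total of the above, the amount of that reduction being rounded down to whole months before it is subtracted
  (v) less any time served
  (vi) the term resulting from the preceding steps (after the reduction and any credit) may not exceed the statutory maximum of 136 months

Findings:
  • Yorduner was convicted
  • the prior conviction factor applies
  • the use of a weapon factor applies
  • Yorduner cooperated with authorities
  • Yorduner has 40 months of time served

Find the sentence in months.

Sentence: 117 months

Prior conviction enhancement: +40 months
Use of a weapon enhancement: +17 months
Adjusted term: 127 months + 40 months + 17 months = 184 months
Cooperation with authorities reduction: 15% of 184 months = 27 months (rounded down)
After reduction: 184 − 27 = 157 months
Less time served: 157 months − 40 months = 117 months
Cap at 136 months: 117 months is within the cap, no reduction.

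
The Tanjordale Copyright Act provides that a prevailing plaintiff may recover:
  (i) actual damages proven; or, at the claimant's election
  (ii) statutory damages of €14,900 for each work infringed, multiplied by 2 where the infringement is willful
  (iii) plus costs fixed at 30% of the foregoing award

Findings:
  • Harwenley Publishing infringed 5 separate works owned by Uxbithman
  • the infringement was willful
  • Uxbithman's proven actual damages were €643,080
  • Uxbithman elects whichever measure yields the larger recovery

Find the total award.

Statutory damages: 5 × €14,900 = €74,500
Doubled: 2 × €74,500 = €149,000
Greater of actual damages (€643,080) or enhanced statutory damages (€149,000): €643,080
Costs: 30% of €643,080 = €192,924
Award plus costs: €643,080 + €192,924 = €836,004

Award: €836,004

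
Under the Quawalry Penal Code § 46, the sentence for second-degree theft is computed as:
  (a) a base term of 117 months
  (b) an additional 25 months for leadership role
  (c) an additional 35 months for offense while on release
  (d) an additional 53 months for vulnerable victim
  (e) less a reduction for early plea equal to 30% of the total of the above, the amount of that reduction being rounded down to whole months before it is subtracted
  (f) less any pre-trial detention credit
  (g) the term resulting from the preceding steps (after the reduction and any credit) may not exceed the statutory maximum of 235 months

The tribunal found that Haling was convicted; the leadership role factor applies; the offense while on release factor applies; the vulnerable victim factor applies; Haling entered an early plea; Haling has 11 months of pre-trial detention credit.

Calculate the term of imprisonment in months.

150 months

Leadership role enhancement: +25 months
Offense while on release enhancement: +35 months
Vulnerable victim enhancement: +53 months
Adjusted term: 117 months + 25 months + 35 months + 53 months = 230 months
Early plea reduction: 30% of 230 months = 69 months (rounded down)
After reduction: 230 − 69 = 161 months
Less pre-trial detention credit: 161 months − 11 months = 150 months
Cap at 235 months: 150 months is within the cap, no reduction.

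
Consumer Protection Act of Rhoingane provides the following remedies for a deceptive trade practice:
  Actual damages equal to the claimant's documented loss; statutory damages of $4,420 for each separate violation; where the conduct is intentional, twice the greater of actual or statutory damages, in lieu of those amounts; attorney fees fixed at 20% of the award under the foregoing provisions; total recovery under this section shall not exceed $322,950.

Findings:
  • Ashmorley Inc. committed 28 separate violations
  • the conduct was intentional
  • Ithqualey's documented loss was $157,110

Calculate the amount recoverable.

$322,950

Statutory damages: 28 × $4,420 = $123,760
Greater of actual damages ($157,110) or statutory damages ($123,760): $157,110
Doubled: 2 × $157,110 = $314,220
Attorney fees: 20% of $314,220 = $62,844
Total before cap: $314,220 + $62,844 = $377,064
Cap at $322,950: $377,064 exceeds the cap → $322,950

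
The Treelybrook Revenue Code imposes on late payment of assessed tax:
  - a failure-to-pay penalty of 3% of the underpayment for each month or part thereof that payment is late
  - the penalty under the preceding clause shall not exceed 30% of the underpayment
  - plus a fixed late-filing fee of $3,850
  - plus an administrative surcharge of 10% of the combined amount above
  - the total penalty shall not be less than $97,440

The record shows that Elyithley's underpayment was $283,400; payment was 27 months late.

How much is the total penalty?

Accrued rate: 3% × 27 = 81%, capped at 30% → 30%
Failure-to-pay penalty: 30% of $283,400 = $85,020
Penalty before surcharge: $85,020 + $3,850 = $88,870
Administrative surcharge: 10% of $88,870 = $8,887
Total penalty: $88,870 + $8,887 = $97,757
Minimum $97,440: $97,757 meets the minimum, no increase.

Penalty: $97,757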